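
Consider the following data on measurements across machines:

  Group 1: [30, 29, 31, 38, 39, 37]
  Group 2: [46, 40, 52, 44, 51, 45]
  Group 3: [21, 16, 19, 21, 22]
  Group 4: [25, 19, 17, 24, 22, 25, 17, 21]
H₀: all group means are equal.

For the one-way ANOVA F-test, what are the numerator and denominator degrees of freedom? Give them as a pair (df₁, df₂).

degrees of freedom = [3, 21]

k = 4 groups, N = 25 total
df = (k−1, N−k) = (4−1, 25−4) = (3, 21)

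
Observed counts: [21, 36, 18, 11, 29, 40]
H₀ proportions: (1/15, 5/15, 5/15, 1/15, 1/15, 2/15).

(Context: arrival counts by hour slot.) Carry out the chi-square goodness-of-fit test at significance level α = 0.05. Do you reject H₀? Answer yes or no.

n = 155; E_i = n·p_i = [10.33, 51.67, 51.67, 10.33, 10.33, 20.67]
χ² = (21−10.33)²/10.33 + (36−51.67)²/51.67 + (18−51.67)²/51.67 + (11−10.33)²/10.33 + (29−10.33)²/10.33 + (40−20.67)²/20.67 = 89.5484
df = 5
p-value (upper-tail) = 0.00000
At α=0.05: p < α → reject H₀

reject H₀: yes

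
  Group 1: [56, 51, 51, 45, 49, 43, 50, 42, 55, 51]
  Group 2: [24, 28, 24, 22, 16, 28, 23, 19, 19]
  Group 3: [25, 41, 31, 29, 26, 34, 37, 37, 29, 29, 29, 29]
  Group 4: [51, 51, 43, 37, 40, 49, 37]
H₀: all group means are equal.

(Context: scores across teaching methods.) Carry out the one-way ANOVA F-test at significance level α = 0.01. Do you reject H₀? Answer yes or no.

reject H₀: yes

Group means [49.30, 22.56, 31.33, 44.00], grand mean 36.316
SSB = Σnᵢ(x̄ᵢ−x̄)² = 4101.222; SSW = ΣΣ(x−x̄ᵢ)² = 828.989
MSB = 4101.222/3 = 1367.0739; MSW = 828.989/34 = 24.3820
F = MSB/MSW = 56.0689
df = (3, 34)
p-value (upper-tail) = 0.00000
At α=0.01: p < α → reject H₀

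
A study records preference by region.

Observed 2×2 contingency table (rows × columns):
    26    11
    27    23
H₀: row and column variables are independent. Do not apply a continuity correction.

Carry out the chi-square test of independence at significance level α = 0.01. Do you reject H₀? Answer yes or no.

Row totals [37, 50], col totals [53, 34], n=87
χ² = (26−22.54)²/22.54 + (11−14.46)²/14.46 + (27−30.46)²/30.46 + (23−19.54)²/19.54 = 2.3644
df = 1
p-value (upper-tail) = 0.12413
At α=0.01: p ≥ α → fail to reject H₀

reject H₀: no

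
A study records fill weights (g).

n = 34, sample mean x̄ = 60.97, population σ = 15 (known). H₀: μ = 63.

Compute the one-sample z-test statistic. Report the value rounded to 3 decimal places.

SE = σ/√n = 15/√34 = 2.5725
z = (x̄−μ₀)/SE = (60.97−63)/2.5725 = -0.7891

test statistic = -0.789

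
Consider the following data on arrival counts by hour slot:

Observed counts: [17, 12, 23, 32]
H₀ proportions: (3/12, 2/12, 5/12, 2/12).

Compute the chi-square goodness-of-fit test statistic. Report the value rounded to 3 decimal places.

test statistic = 28.305

n = 84; E_i = n·p_i = [21.00, 14.00, 35.00, 14.00]
χ² = (17−21.00)²/21.00 + (12−14.00)²/14.00 + (23−35.00)²/35.00 + (32−14.00)²/14.00 = 28.3048
df = 3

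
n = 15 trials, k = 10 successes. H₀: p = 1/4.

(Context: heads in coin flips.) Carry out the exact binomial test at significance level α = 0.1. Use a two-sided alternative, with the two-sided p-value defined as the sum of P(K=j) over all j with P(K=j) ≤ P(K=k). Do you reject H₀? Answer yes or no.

Exact binomial: n=15, k=10, p₀=1/4=0.2500
P(X=j) = C(n,j)·p₀^j·(1−p₀)^(n−j); p = Σ P(X=j) over j with P(X=j) ≤ P(X=10)
p-value (two-sided) = 0.00079
At α=0.1: p < α → reject H₀

reject H₀: yes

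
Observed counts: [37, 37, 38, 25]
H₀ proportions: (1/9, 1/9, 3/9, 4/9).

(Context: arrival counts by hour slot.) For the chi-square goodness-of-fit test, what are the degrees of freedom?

degrees of freedom = 3

df = k − 1 = 4 − 1 = 3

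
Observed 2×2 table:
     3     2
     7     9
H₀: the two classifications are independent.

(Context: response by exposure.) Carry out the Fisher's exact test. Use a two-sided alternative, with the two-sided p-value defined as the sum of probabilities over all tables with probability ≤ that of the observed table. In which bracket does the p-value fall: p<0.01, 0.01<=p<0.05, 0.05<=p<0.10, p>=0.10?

Margins: r₁=5, r₂=16, c₁=10, c₂=11, n=21
p_obs = C(5,3)·C(16,7)/C(21,10); sum pmf over tables with pmf ≤ p_obs
p-value (two-sided) = 0.63512
→ bracket: p>=0.10

p-value bracket: p>=0.10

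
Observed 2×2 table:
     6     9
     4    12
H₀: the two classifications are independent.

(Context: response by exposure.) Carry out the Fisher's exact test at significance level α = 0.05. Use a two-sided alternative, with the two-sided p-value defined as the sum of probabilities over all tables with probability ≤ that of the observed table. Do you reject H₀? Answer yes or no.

Margins: r₁=15, r₂=16, c₁=10, c₂=21, n=31
p_obs = C(15,6)·C(16,4)/C(31,10); sum pmf over tables with pmf ≤ p_obs
p-value (two-sided) = 0.45779
At α=0.05: p ≥ α → fail to reject H₀

reject H₀: no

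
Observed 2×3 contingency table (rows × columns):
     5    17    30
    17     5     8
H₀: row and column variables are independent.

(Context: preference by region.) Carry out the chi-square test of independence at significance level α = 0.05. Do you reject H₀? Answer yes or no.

Row totals [52, 30], col totals [22, 22, 38], n=82
χ² = (5−13.95)²/13.95 + (17−13.95)²/13.95 + (30−24.10)²/24.10 + (17−8.05)²/8.05 + (5−8.05)²/8.05 + (8−13.90)²/13.90 = 21.4708
df = 2
p-value (upper-tail) = 0.00002
At α=0.05: p < α → reject H₀

reject H₀: yes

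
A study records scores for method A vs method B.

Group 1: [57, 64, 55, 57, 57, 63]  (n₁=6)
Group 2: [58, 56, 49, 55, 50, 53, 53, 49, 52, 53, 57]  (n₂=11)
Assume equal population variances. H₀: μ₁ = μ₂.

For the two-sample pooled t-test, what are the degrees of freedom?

df = n₁ + n₂ − 2 = 6 + 11 − 2 = 15

degrees of freedom = 15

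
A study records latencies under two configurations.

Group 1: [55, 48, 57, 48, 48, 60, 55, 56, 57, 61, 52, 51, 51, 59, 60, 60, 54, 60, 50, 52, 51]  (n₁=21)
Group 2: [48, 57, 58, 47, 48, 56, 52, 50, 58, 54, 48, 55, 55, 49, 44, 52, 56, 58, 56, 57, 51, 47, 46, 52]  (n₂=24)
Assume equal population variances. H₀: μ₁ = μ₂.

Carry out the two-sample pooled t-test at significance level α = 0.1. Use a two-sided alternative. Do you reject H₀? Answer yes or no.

reject H₀: yes

x̄₁=54.524, s₁=4.445, n₁=21
x̄₂=52.250, s₂=4.366, n₂=24
s_p² = [20·4.445² + 23·4.366²]/43 = 19.3893
SE = √(s_p²·(1/21+1/24)) = 1.3157
t = (54.524−52.250)/1.3157 = 1.7282
df = 43
p-value (two-sided) = 0.09114
At α=0.1: p < α → reject H₀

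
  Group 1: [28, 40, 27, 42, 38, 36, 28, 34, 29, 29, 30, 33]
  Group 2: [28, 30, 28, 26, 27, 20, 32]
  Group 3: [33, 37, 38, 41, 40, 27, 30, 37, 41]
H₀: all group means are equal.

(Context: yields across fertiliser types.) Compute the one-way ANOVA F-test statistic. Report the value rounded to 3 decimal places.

test statistic = 6.561

Group means [32.83, 27.29, 36.00], grand mean 32.464
SSB = Σnᵢ(x̄ᵢ−x̄)² = 301.869; SSW = ΣΣ(x−x̄ᵢ)² = 575.095
MSB = 301.869/2 = 150.9345; MSW = 575.095/25 = 23.0038
F = MSB/MSW = 6.5613
df = (2, 25)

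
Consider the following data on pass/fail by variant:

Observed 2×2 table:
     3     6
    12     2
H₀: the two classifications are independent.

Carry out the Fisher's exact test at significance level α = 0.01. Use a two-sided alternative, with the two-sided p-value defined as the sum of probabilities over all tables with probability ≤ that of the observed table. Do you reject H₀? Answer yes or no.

Margins: r₁=9, r₂=14, c₁=15, c₂=8, n=23
p_obs = C(9,3)·C(14,12)/C(23,15); sum pmf over tables with pmf ≤ p_obs
p-value (two-sided) = 0.02276
At α=0.01: p ≥ α → fail to reject H₀

reject H₀: no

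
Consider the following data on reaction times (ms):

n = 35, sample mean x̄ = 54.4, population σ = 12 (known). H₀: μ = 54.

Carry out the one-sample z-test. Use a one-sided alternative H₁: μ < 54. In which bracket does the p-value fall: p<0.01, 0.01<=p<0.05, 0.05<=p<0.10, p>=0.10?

SE = σ/√n = 12/√35 = 2.0284
z = (x̄−μ₀)/SE = (54.4−54)/2.0284 = 0.1972
p-value (one-sided, H₁ less) = 0.57817
→ bracket: p>=0.10

p-value bracket: p>=0.10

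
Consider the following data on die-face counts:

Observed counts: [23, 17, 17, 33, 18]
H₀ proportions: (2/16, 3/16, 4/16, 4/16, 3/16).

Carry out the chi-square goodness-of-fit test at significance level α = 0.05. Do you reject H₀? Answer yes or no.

n = 108; E_i = n·p_i = [13.50, 20.25, 27.00, 27.00, 20.25]
χ² = (23−13.50)²/13.50 + (17−20.25)²/20.25 + (17−27.00)²/27.00 + (33−27.00)²/27.00 + (18−20.25)²/20.25 = 12.4938
df = 4
p-value (upper-tail) = 0.01403
At α=0.05: p < α → reject H₀

reject H₀: yes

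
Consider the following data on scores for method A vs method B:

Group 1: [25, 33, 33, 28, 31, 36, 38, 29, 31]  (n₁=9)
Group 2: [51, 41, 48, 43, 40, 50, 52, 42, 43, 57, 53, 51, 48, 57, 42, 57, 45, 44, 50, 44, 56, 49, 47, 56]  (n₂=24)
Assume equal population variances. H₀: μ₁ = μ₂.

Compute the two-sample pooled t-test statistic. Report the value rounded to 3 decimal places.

x̄₁=31.556, s₁=4.003, n₁=9
x̄₂=48.583, s₂=5.548, n₂=24
s_p² = [8·4.003² + 23·5.548²]/31 = 26.9695
SE = √(s_p²·(1/9+1/24)) = 2.0299
t = (31.556−48.583)/2.0299 = -8.3886
df = 31

test statistic = -8.389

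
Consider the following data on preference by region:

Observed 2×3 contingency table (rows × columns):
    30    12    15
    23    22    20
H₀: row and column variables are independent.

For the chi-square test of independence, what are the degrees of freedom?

degrees of freedom = 2

df = (r−1)(c−1) = (2−1)·(3−1) = 2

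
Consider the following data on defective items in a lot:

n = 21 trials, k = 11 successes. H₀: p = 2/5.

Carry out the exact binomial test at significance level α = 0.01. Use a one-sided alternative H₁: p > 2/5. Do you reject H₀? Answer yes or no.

Exact binomial: n=21, k=11, p₀=2/5=0.4000
P(X≥11) from Σ C(n,i)·p₀^i·(1−p₀)^(n−i)
p-value (one-sided, H₁ greater) = 0.17438
At α=0.01: p ≥ α → fail to reject H₀

reject H₀: no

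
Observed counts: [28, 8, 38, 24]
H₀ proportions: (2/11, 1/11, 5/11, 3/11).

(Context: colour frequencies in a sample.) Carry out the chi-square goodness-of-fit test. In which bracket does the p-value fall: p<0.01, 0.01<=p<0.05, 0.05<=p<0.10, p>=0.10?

p-value bracket: 0.05<=p<0.10

n = 98; E_i = n·p_i = [17.82, 8.91, 44.55, 26.73]
χ² = (28−17.82)²/17.82 + (8−8.91)²/8.91 + (38−44.55)²/44.55 + (24−26.73)²/26.73 = 7.1510
df = 3
p-value (upper-tail) = 0.06724
→ bracket: 0.05<=p<0.10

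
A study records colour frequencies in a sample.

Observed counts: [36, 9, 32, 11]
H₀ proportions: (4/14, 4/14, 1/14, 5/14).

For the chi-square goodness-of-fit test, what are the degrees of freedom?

df = k − 1 = 4 − 1 = 3

degrees of freedom = 3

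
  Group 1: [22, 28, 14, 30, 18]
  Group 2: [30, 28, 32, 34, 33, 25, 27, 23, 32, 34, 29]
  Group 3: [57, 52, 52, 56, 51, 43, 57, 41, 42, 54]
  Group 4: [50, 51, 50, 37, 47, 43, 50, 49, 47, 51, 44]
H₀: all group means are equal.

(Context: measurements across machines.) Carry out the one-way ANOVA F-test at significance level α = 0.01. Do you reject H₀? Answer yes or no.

Group means [22.40, 29.73, 50.50, 47.18], grand mean 39.541
SSB = Σnᵢ(x̄ᵢ−x̄)² = 4371.671; SSW = ΣΣ(x−x̄ᵢ)² = 853.518
MSB = 4371.671/3 = 1457.2237; MSW = 853.518/33 = 25.8642
F = MSB/MSW = 56.3414
df = (3, 33)
p-value (upper-tail) = 0.00000
At α=0.01: p < α → reject H₀

reject H₀: yes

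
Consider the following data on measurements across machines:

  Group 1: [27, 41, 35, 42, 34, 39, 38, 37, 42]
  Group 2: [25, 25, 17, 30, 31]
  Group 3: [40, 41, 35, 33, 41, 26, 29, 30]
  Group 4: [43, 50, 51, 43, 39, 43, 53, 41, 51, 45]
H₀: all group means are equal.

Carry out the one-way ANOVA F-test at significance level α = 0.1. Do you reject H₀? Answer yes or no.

reject H₀: yes

Group means [37.22, 25.60, 34.38, 45.90], grand mean 37.406
SSB = Σnᵢ(x̄ᵢ−x̄)² = 1492.188; SSW = ΣΣ(x−x̄ᵢ)² = 763.531
MSB = 1492.188/3 = 497.3961; MSW = 763.531/28 = 27.2689
F = MSB/MSW = 18.2404
df = (3, 28)
p-value (upper-tail) = 0.00000
At α=0.1: p < α → reject H₀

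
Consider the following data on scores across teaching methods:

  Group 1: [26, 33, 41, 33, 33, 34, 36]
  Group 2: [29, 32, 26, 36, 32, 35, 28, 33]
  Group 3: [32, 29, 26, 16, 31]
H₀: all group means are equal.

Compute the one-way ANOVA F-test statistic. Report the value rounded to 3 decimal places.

Group means [33.71, 31.38, 26.80], grand mean 31.050
SSB = Σnᵢ(x̄ᵢ−x̄)² = 140.846; SSW = ΣΣ(x−x̄ᵢ)² = 370.104
MSB = 140.846/2 = 70.4232; MSW = 370.104/17 = 21.7708
F = MSB/MSW = 3.2348
df = (2, 17)

test statistic = 3.235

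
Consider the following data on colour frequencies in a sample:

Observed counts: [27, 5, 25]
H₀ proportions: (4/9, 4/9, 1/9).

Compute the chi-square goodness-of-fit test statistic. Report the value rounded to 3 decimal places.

n = 57; E_i = n·p_i = [25.33, 25.33, 6.33]
χ² = (27−25.33)²/25.33 + (5−25.33)²/25.33 + (25−6.33)²/6.33 = 71.4474
df = 2

test statistic = 71.447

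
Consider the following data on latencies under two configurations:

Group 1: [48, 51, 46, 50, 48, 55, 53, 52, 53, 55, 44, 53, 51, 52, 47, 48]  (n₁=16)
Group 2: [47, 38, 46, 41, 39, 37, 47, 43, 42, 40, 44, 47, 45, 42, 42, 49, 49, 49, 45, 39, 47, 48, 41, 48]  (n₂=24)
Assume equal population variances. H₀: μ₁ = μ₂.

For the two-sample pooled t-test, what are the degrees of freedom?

df = n₁ + n₂ − 2 = 16 + 24 − 2 = 38

degrees of freedom = 38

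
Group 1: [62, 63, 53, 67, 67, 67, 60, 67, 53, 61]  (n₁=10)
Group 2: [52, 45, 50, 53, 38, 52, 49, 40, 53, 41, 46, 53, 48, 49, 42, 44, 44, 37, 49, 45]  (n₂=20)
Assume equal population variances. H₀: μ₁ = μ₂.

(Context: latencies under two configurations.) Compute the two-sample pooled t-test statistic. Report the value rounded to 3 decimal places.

test statistic = 7.677

x̄₁=62.000, s₁=5.457, n₁=10
x̄₂=46.500, s₂=5.094, n₂=20
s_p² = [9·5.457² + 19·5.094²]/28 = 27.1786
SE = √(s_p²·(1/10+1/20)) = 2.0191
t = (62.000−46.500)/2.0191 = 7.6767
df = 28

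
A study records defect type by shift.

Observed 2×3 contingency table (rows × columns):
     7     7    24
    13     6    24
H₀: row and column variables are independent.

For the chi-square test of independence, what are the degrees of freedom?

degrees of freedom = 2

df = (r−1)(c−1) = (2−1)·(3−1) = 2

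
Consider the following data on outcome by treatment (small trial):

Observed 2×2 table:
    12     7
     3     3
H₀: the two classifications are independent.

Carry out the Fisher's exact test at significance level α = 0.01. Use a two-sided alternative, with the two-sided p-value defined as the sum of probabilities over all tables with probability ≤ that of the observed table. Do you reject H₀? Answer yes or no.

reject H₀: no

Margins: r₁=19, r₂=6, c₁=15, c₂=10, n=25
p_obs = C(19,12)·C(6,3)/C(25,15); sum pmf over tables with pmf ≤ p_obs
p-value (two-sided) = 0.65316
At α=0.01: p ≥ α → fail to reject H₀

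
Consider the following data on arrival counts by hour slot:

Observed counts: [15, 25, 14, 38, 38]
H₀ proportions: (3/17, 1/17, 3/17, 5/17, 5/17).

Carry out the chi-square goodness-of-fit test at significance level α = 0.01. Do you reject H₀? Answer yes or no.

n = 130; E_i = n·p_i = [22.94, 7.65, 22.94, 38.24, 38.24]
χ² = (15−22.94)²/22.94 + (25−7.65)²/7.65 + (14−22.94)²/22.94 + (38−38.24)²/38.24 + (38−38.24)²/38.24 = 45.6144
df = 4
p-value (upper-tail) = 0.00000
At α=0.01: p < α → reject H₀

reject H₀: yes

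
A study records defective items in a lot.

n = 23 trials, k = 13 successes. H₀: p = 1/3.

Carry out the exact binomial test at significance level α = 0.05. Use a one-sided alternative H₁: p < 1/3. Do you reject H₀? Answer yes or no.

Exact binomial: n=23, k=13, p₀=1/3=0.3333
P(X≤13) from Σ C(n,i)·p₀^i·(1−p₀)^(n−i)
p-value (one-sided, H₁ less) = 0.99381
At α=0.05: p ≥ α → fail to reject H₀

reject H₀: no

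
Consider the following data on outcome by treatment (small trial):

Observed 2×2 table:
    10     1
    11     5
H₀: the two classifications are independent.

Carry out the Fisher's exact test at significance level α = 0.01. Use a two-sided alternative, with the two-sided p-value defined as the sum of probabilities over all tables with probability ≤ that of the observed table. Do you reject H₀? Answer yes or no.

reject H₀: no

Margins: r₁=11, r₂=16, c₁=21, c₂=6, n=27
p_obs = C(11,10)·C(16,11)/C(27,21); sum pmf over tables with pmf ≤ p_obs
p-value (two-sided) = 0.34968
At α=0.01: p ≥ α → fail to reject H₀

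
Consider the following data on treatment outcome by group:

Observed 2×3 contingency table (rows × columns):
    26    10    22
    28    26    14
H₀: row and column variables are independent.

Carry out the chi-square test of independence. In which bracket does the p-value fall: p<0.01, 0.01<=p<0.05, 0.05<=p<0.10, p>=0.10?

p-value bracket: 0.01<=p<0.05

Row totals [58, 68], col totals [54, 36, 36], n=126
χ² = (26−24.86)²/24.86 + (10−16.57)²/16.57 + (22−16.57)²/16.57 + (28−29.14)²/29.14 + (26−19.43)²/19.43 + (14−19.43)²/19.43 = 8.2211
df = 2
p-value (upper-tail) = 0.01640
→ bracket: 0.01<=p<0.05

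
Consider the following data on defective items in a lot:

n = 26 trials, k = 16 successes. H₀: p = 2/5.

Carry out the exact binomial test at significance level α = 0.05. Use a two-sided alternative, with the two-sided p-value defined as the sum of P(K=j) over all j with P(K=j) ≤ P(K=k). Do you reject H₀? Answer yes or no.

reject H₀: yes

Exact binomial: n=26, k=16, p₀=2/5=0.4000
P(X=j) = C(n,j)·p₀^j·(1−p₀)^(n−j); p = Σ P(X=j) over j with P(X=j) ≤ P(X=16)
p-value (two-sided) = 0.02829
At α=0.05: p < α → reject H₀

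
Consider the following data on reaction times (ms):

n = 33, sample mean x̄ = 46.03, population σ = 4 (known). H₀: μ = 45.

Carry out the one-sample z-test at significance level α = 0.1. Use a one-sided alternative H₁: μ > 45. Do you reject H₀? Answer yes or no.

SE = σ/√n = 4/√33 = 0.6963
z = (x̄−μ₀)/SE = (46.03−45)/0.6963 = 1.4792
p-value (one-sided, H₁ greater) = 0.06954
At α=0.1: p < α → reject H₀

reject H₀: yes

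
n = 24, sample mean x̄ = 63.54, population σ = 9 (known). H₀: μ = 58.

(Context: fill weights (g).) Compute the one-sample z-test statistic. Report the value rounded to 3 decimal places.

test statistic = 3.016

SE = σ/√n = 9/√24 = 1.8371
z = (x̄−μ₀)/SE = (63.54−58)/1.8371 = 3.0156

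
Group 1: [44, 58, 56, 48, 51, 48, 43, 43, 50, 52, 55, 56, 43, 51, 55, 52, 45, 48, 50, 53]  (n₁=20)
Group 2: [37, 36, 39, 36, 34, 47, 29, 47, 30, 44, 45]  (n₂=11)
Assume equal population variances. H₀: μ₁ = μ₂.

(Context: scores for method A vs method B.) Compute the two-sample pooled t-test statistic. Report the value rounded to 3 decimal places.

x̄₁=50.050, s₁=4.729, n₁=20
x̄₂=38.545, s₂=6.440, n₂=11
s_p² = [19·4.729² + 10·6.440²]/29 = 28.9544
SE = √(s_p²·(1/20+1/11)) = 2.0199
t = (50.050−38.545)/2.0199 = 5.6956
df = 29

test statistic = 5.696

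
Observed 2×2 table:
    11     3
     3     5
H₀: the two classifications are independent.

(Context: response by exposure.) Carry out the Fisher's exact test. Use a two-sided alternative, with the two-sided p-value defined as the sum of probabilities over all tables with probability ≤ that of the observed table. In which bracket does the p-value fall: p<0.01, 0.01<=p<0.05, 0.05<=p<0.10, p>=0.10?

p-value bracket: 0.05<=p<0.10

Margins: r₁=14, r₂=8, c₁=14, c₂=8, n=22
p_obs = C(14,11)·C(8,3)/C(22,14); sum pmf over tables with pmf ≤ p_obs
p-value (two-sided) = 0.08146
→ bracket: 0.05<=p<0.10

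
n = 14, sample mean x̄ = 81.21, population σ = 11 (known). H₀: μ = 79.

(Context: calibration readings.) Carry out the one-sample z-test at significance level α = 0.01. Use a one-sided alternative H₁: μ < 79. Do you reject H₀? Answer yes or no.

reject H₀: no

SE = σ/√n = 11/√14 = 2.9399
z = (x̄−μ₀)/SE = (81.21−79)/2.9399 = 0.7517
p-value (one-sided, H₁ less) = 0.77389
At α=0.01: p ≥ α → fail to reject H₀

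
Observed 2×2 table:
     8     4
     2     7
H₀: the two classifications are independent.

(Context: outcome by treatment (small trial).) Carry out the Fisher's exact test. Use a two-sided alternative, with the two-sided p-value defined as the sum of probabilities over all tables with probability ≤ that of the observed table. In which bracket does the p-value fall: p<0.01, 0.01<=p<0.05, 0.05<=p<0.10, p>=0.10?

Margins: r₁=12, r₂=9, c₁=10, c₂=11, n=21
p_obs = C(12,8)·C(9,2)/C(21,10); sum pmf over tables with pmf ≤ p_obs
p-value (two-sided) = 0.08050
→ bracket: 0.05<=p<0.10

p-value bracket: 0.05<=p<0.10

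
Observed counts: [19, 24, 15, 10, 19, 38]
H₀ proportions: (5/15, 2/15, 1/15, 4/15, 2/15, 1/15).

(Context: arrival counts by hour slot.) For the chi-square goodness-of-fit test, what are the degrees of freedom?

df = k − 1 = 6 − 1 = 5

degrees of freedom = 5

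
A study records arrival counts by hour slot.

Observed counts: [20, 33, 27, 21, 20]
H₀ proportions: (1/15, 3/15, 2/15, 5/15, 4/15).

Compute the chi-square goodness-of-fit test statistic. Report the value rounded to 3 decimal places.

test statistic = 42.103

n = 121; E_i = n·p_i = [8.07, 24.20, 16.13, 40.33, 32.27]
χ² = (20−8.07)²/8.07 + (33−24.20)²/24.20 + (27−16.13)²/16.13 + (21−40.33)²/40.33 + (20−32.27)²/32.27 = 42.1033
df = 4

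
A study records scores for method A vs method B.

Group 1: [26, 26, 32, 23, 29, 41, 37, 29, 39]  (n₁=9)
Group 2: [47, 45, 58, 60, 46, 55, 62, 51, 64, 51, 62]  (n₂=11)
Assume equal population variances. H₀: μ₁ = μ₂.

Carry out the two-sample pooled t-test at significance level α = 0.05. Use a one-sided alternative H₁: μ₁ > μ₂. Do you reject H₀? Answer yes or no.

reject H₀: no

x̄₁=31.333, s₁=6.344, n₁=9
x̄₂=54.636, s₂=6.990, n₂=11
s_p² = [8·6.344² + 10·6.990²]/18 = 45.0303
SE = √(s_p²·(1/9+1/11)) = 3.0161
t = (31.333−54.636)/3.0161 = -7.7261
df = 18
p-value (one-sided, H₁ greater) = 1.00000
At α=0.05: p ≥ α → fail to reject H₀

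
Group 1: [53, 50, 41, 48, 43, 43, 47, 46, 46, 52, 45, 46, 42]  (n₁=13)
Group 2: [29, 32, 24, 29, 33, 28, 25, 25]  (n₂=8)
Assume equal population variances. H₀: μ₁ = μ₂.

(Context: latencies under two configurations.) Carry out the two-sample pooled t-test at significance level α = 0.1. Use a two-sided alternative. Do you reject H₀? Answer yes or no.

reject H₀: yes

x̄₁=46.308, s₁=3.706, n₁=13
x̄₂=28.125, s₂=3.314, n₂=8
s_p² = [12·3.706² + 7·3.314²]/19 = 12.7181
SE = √(s_p²·(1/13+1/8)) = 1.6025
t = (46.308−28.125)/1.6025 = 11.3463
df = 19
p-value (two-sided) = 0.00000
At α=0.1: p < α → reject H₀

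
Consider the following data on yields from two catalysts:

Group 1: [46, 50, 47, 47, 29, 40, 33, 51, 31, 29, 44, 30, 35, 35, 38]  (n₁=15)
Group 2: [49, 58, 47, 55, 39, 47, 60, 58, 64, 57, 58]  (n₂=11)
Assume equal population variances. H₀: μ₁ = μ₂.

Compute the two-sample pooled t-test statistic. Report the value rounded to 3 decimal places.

test statistic = -4.847

x̄₁=39.000, s₁=7.937, n₁=15
x̄₂=53.818, s₂=7.360, n₂=11
s_p² = [14·7.937² + 10·7.360²]/24 = 59.3182
SE = √(s_p²·(1/15+1/11)) = 3.0573
t = (39.000−53.818)/3.0573 = -4.8468
df = 24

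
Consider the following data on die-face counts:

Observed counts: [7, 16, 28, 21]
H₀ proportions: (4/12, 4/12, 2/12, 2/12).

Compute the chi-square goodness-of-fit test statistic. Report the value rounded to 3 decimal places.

n = 72; E_i = n·p_i = [24.00, 24.00, 12.00, 12.00]
χ² = (7−24.00)²/24.00 + (16−24.00)²/24.00 + (28−12.00)²/12.00 + (21−12.00)²/12.00 = 42.7917
df = 3

test statistic = 42.792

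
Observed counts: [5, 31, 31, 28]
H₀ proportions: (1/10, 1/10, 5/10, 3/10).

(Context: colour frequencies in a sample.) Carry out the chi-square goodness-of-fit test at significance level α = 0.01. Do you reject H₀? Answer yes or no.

reject H₀: yes

n = 95; E_i = n·p_i = [9.50, 9.50, 47.50, 28.50]
χ² = (5−9.50)²/9.50 + (31−9.50)²/9.50 + (31−47.50)²/47.50 + (28−28.50)²/28.50 = 56.5298
df = 3
p-value (upper-tail) = 0.00000
At α=0.01: p < α → reject H₀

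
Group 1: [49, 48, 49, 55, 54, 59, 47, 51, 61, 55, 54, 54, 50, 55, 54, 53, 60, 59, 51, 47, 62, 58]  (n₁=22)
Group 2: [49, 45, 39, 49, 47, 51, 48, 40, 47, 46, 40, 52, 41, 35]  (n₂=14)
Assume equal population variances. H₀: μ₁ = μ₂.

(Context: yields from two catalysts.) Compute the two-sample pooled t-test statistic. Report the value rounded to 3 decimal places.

x̄₁=53.864, s₁=4.560, n₁=22
x̄₂=44.929, s₂=5.091, n₂=14
s_p² = [21·4.560² + 13·5.091²]/34 = 22.7506
SE = √(s_p²·(1/22+1/14)) = 1.6307
t = (53.864−44.929)/1.6307 = 5.4793
df = 34

test statistic = 5.479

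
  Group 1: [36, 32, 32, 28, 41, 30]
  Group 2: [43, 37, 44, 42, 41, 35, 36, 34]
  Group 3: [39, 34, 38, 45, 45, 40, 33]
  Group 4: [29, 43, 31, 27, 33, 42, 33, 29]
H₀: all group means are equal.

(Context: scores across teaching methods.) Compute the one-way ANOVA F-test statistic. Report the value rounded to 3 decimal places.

Group means [33.17, 39.00, 39.14, 33.38], grand mean 36.276
SSB = Σnᵢ(x̄ᵢ−x̄)² = 242.228; SSW = ΣΣ(x−x̄ᵢ)² = 603.565
MSB = 242.228/3 = 80.7425; MSW = 603.565/25 = 24.1426
F = MSB/MSW = 3.3444
df = (3, 25)

test statistic = 3.344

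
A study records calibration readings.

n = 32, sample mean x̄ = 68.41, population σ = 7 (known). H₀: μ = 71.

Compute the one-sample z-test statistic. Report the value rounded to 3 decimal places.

SE = σ/√n = 7/√32 = 1.2374
z = (x̄−μ₀)/SE = (68.41−71)/1.2374 = -2.0930

test statistic = -2.093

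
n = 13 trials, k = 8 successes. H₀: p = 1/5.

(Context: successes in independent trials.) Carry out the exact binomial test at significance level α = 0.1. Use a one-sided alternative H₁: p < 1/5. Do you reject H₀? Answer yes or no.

reject H₀: no

Exact binomial: n=13, k=8, p₀=1/5=0.2000
P(X≤8) from Σ C(n,i)·p₀^i·(1−p₀)^(n−i)
p-value (one-sided, H₁ less) = 0.99983
At α=0.1: p ≥ α → fail to reject H₀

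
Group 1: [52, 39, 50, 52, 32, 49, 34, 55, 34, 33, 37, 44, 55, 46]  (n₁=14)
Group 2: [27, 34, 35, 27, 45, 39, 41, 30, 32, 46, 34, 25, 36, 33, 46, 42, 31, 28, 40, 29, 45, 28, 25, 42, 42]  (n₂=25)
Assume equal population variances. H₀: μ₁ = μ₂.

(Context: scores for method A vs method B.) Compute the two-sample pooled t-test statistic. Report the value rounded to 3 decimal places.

test statistic = 3.310

x̄₁=43.714, s₁=8.651, n₁=14
x̄₂=35.280, s₂=7.021, n₂=25
s_p² = [13·8.651² + 24·7.021²]/37 = 58.2675
SE = √(s_p²·(1/14+1/25)) = 2.5481
t = (43.714−35.280)/2.5481 = 3.3101
df = 37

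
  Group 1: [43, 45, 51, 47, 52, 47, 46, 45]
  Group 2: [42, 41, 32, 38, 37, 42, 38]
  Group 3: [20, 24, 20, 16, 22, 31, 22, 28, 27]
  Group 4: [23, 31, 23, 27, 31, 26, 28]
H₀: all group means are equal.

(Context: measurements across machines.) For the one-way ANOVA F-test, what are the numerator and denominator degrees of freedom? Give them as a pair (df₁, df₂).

k = 4 groups, N = 31 total
df = (k−1, N−k) = (4−1, 31−4) = (3, 27)

degrees of freedom = [3, 27]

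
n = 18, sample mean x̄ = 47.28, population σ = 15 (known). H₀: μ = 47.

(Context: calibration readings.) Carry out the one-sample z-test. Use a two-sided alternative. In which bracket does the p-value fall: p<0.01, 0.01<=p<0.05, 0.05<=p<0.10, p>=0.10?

p-value bracket: p>=0.10

SE = σ/√n = 15/√18 = 3.5355
z = (x̄−μ₀)/SE = (47.28−47)/3.5355 = 0.0792
p-value (two-sided) = 0.93688
→ bracket: p>=0.10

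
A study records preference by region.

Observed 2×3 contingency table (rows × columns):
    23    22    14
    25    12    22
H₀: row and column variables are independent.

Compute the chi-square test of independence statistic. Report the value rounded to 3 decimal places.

Row totals [59, 59], col totals [48, 34, 36], n=118
χ² = (23−24.00)²/24.00 + (22−17.00)²/17.00 + (14−18.00)²/18.00 + (25−24.00)²/24.00 + (12−17.00)²/17.00 + (22−18.00)²/18.00 = 4.8023
df = 2

test statistic = 4.802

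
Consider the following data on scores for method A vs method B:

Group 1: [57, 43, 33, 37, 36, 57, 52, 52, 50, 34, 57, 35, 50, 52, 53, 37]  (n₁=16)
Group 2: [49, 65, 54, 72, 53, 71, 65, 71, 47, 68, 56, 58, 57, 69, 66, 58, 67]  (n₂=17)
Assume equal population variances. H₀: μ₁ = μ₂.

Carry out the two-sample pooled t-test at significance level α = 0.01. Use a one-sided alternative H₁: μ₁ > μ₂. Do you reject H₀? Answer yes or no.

x̄₁=45.938, s₁=9.154, n₁=16
x̄₂=61.529, s₂=8.040, n₂=17
s_p² = [15·9.154² + 16·8.040²]/31 = 73.9088
SE = √(s_p²·(1/16+1/17)) = 2.9945
t = (45.938−61.529)/2.9945 = -5.2069
df = 31
p-value (one-sided, H₁ greater) = 0.99999
At α=0.01: p ≥ α → fail to reject H₀

reject H₀: no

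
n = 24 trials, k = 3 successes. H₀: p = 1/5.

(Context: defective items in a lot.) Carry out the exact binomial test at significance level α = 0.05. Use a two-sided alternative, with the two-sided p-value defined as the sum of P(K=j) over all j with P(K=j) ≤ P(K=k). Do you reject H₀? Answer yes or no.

Exact binomial: n=24, k=3, p₀=1/5=0.2000
P(X=j) = C(n,j)·p₀^j·(1−p₀)^(n−j); p = Σ P(X=j) over j with P(X=j) ≤ P(X=3)
p-value (two-sided) = 0.45279
At α=0.05: p ≥ α → fail to reject H₀

reject H₀: no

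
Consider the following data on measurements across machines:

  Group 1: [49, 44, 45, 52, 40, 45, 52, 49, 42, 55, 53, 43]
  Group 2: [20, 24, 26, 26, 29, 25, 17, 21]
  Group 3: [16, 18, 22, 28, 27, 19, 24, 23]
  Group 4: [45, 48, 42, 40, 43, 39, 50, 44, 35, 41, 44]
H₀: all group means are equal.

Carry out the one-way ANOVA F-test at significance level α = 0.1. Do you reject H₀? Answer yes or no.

reject H₀: yes

Group means [47.42, 23.50, 22.12, 42.82], grand mean 36.026
SSB = Σnᵢ(x̄ᵢ−x̄)² = 4865.546; SSW = ΣΣ(x−x̄ᵢ)² = 669.428
MSB = 4865.546/3 = 1621.8488; MSW = 669.428/35 = 19.1265
F = MSB/MSW = 84.7958
df = (3, 35)
p-value (upper-tail) = 0.00000
At α=0.1: p < α → reject H₀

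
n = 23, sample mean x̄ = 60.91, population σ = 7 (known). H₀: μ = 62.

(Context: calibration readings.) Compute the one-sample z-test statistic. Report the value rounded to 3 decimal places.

test statistic = -0.747

SE = σ/√n = 7/√23 = 1.4596
z = (x̄−μ₀)/SE = (60.91−62)/1.4596 = -0.7468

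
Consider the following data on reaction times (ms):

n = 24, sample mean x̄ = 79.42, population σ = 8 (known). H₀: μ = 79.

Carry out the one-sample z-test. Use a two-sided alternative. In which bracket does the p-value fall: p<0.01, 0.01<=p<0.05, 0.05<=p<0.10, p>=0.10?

SE = σ/√n = 8/√24 = 1.6330
z = (x̄−μ₀)/SE = (79.42−79)/1.6330 = 0.2572
p-value (two-sided) = 0.79703
→ bracket: p>=0.10

p-value bracket: p>=0.10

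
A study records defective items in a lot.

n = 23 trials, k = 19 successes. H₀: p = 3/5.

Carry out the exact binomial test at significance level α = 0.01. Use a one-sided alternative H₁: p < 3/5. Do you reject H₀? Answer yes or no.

reject H₀: no

Exact binomial: n=23, k=19, p₀=3/5=0.6000
P(X≤19) from Σ C(n,i)·p₀^i·(1−p₀)^(n−i)
p-value (one-sided, H₁ less) = 0.99484
At α=0.01: p ≥ α → fail to reject H₀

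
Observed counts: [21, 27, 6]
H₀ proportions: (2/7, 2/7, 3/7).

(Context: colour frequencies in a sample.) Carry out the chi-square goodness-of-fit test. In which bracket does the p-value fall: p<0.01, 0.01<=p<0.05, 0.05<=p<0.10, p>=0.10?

p-value bracket: p<0.01

n = 54; E_i = n·p_i = [15.43, 15.43, 23.14]
χ² = (21−15.43)²/15.43 + (27−15.43)²/15.43 + (6−23.14)²/23.14 = 23.3889
df = 2
p-value (upper-tail) = 0.00001
→ bracket: p<0.01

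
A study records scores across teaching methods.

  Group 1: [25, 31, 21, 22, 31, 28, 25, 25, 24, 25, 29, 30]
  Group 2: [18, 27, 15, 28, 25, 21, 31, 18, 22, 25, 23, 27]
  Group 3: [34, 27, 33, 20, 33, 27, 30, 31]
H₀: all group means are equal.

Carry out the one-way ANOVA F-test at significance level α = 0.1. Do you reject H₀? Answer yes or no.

Group means [26.33, 23.33, 29.38], grand mean 25.969
SSB = Σnᵢ(x̄ᵢ−x̄)² = 177.760; SSW = ΣΣ(x−x̄ᵢ)² = 523.208
MSB = 177.760/2 = 88.8802; MSW = 523.208/29 = 18.0417
F = MSB/MSW = 4.9264
df = (2, 29)
p-value (upper-tail) = 0.01439
At α=0.1: p < α → reject H₀

reject H₀: yes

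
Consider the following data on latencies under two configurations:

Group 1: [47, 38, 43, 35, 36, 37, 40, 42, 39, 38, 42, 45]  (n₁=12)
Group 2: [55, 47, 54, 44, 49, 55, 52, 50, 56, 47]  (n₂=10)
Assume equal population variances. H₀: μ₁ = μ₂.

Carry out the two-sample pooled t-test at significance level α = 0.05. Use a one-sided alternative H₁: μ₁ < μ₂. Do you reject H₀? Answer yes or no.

x̄₁=40.167, s₁=3.689, n₁=12
x̄₂=50.900, s₂=4.122, n₂=10
s_p² = [11·3.689² + 9·4.122²]/20 = 15.1283
SE = √(s_p²·(1/12+1/10)) = 1.6654
t = (40.167−50.900)/1.6654 = -6.4449
df = 20
p-value (one-sided, H₁ less) = 0.00000
At α=0.05: p < α → reject H₀

reject H₀: yes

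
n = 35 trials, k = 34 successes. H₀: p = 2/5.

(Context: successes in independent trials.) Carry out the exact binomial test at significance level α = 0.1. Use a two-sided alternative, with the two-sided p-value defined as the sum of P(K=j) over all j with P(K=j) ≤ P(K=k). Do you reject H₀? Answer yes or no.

reject H₀: yes

Exact binomial: n=35, k=34, p₀=2/5=0.4000
P(X=j) = C(n,j)·p₀^j·(1−p₀)^(n−j); p = Σ P(X=j) over j with P(X=j) ≤ P(X=34)
p-value (two-sided) = 0.00000
At α=0.1: p < α → reject H₀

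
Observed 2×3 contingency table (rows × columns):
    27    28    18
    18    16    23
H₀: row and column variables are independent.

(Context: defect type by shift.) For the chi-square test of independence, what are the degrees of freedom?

df = (r−1)(c−1) = (2−1)·(3−1) = 2

degrees of freedom = 2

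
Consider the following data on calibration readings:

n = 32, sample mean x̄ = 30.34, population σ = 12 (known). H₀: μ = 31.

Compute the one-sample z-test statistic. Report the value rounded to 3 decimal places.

SE = σ/√n = 12/√32 = 2.1213
z = (x̄−μ₀)/SE = (30.34−31)/2.1213 = -0.3111

test statistic = -0.311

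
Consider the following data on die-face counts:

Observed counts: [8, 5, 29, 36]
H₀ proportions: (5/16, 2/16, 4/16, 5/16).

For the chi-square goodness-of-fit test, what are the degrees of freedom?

degrees of freedom = 3

df = k − 1 = 4 − 1 = 3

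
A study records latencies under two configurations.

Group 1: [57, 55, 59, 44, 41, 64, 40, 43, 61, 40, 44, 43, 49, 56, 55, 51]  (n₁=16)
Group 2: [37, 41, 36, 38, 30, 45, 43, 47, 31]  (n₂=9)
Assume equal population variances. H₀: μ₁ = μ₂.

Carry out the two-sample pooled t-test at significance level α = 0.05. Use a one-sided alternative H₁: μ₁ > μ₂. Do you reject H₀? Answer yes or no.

reject H₀: yes

x̄₁=50.125, s₁=8.107, n₁=16
x̄₂=38.667, s₂=5.895, n₂=9
s_p² = [15·8.107² + 8·5.895²]/23 = 54.9457
SE = √(s_p²·(1/16+1/9)) = 3.0886
t = (50.125−38.667)/3.0886 = 3.7099
df = 23
p-value (one-sided, H₁ greater) = 0.00058
At α=0.05: p < α → reject H₀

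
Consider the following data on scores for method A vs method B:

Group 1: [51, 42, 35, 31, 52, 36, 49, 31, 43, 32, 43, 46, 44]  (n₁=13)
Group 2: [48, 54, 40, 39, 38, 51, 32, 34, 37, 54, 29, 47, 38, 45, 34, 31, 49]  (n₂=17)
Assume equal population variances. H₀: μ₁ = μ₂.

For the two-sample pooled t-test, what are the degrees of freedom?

degrees of freedom = 28

df = n₁ + n₂ − 2 = 13 + 17 − 2 = 28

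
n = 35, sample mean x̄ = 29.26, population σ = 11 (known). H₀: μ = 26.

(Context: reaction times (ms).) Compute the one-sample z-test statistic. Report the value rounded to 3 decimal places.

test statistic = 1.753

SE = σ/√n = 11/√35 = 1.8593
z = (x̄−μ₀)/SE = (29.26−26)/1.8593 = 1.7533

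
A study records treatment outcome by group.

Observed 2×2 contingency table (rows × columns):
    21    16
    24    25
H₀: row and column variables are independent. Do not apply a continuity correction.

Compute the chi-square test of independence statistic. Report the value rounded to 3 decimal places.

test statistic = 0.511

Row totals [37, 49], col totals [45, 41], n=86
χ² = (21−19.36)²/19.36 + (16−17.64)²/17.64 + (24−25.64)²/25.64 + (25−23.36)²/23.36 = 0.5111
df = 1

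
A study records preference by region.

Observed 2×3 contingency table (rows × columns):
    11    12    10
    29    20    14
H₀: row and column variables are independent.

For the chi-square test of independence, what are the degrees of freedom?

df = (r−1)(c−1) = (2−1)·(3−1) = 2

degrees of freedom = 2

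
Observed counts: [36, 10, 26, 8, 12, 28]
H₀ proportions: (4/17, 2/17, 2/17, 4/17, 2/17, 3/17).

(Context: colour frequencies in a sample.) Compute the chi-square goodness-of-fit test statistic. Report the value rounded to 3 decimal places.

test statistic = 30.356

n = 120; E_i = n·p_i = [28.24, 14.12, 14.12, 28.24, 14.12, 21.18]
χ² = (36−28.24)²/28.24 + (10−14.12)²/14.12 + (26−14.12)²/14.12 + (8−28.24)²/28.24 + (12−14.12)²/14.12 + (28−21.18)²/21.18 = 30.3556
df = 5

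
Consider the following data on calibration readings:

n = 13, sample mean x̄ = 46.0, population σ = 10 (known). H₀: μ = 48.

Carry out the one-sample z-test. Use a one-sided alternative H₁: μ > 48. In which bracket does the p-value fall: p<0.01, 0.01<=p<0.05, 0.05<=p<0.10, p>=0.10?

p-value bracket: p>=0.10

SE = σ/√n = 10/√13 = 2.7735
z = (x̄−μ₀)/SE = (46.0−48)/2.7735 = -0.7211
p-value (one-sided, H₁ greater) = 0.76458
→ bracket: p>=0.10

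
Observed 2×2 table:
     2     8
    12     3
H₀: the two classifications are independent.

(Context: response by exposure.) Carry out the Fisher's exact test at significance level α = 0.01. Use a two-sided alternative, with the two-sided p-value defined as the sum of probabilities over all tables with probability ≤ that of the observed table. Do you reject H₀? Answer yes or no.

Margins: r₁=10, r₂=15, c₁=14, c₂=11, n=25
p_obs = C(10,2)·C(15,12)/C(25,14); sum pmf over tables with pmf ≤ p_obs
p-value (two-sided) = 0.00514
At α=0.01: p < α → reject H₀

reject H₀: yes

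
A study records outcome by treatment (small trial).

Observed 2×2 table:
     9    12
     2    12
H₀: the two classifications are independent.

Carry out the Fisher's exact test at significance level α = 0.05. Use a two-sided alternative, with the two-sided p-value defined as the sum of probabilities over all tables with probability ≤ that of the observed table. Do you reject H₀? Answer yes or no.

reject H₀: no

Margins: r₁=21, r₂=14, c₁=11, c₂=24, n=35
p_obs = C(21,9)·C(14,2)/C(35,11); sum pmf over tables with pmf ≤ p_obs
p-value (two-sided) = 0.13665
At α=0.05: p ≥ α → fail to reject H₀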